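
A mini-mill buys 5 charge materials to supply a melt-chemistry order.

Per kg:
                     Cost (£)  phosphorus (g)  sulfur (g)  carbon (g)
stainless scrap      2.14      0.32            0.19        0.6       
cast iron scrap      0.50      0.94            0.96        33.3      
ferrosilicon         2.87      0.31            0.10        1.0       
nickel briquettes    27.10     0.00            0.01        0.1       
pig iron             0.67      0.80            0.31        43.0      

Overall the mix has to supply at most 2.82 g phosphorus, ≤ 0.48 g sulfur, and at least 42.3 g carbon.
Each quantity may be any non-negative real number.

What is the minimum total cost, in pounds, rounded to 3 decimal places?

Let x1 = kg of stainless scrap, x2 = kg of cast iron scrap, x3 = kg of ferrosilicon, x4 = kg of nickel briquettes, x5 = kg of pig iron.
min 2.14x1 + 0.5x2 + 2.87x3 + 27.1x4 + 0.67x5 subject to:
  0.32x1 + 0.94x2 + 0.31x3 + 0.8x5 ≤ 2.82   (phosphorus)
  0.19x1 + 0.96x2 + 0.1x3 + 0.01x4 + 0.31x5 ≤ 0.48   (sulfur)
  0.6x1 + 33.3x2 + 1x3 + 0.1x4 + 43x5 ≥ 42.3   (carbon)
  x1, x2, x3, x4, x5 ≥ 0.
The minimum-cost mix takes nothing from stainless scrap, ferrosilicon, nickel briquettes — only cast iron scrap, pig iron. Binding constraints: sulfur and carbon.
So cast iron scrap = 0.24314 kg, pig iron = 0.79543 kg.
Hence cost = 0.5·0.24314 + 0.67·0.79543 = £0.65451.

£0.655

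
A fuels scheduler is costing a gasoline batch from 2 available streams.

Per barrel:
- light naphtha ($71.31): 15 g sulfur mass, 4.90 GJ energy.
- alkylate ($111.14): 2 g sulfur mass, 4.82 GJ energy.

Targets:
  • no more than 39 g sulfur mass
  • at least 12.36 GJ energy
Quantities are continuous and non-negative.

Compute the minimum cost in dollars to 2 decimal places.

Treat it as an LP. Let x1 = barrels of light naphtha, x2 = barrels of alkylate.
min 71.31x1 + 111.14x2 s.t.:
  15x1 + 2x2 ≤ 39   (sulfur mass)
  4.9x1 + 4.82x2 ≥ 12.36   (energy)
  x1, x2 ≥ 0.
The optimal basis is {light naphtha}; alkylate drops out. Binding constraint: energy.
That vertex is x1 = 2.52245.
Hence cost = 71.31·2.52245 = $179.8759.

$179.88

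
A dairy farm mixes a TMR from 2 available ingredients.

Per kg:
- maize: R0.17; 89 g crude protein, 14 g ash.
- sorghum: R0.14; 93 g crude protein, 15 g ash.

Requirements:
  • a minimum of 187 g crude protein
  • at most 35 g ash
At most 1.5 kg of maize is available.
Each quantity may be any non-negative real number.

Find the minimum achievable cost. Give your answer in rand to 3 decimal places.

R0.282

Treat it as an LP. Let x1 = kg of maize, x2 = kg of sorghum.
min 0.17x1 + 0.14x2 subject to:
  89x1 + 93x2 ≥ 187   (crude protein)
  14x1 + 15x2 ≤ 35   (ash)
  x1 ≤ 1.5
  x1, x2 ≥ 0.
At the optimum only sorghum is positive (maize = 0). The crude protein requirement is met with equality.
That vertex is x2 = 2.011.
Hence cost = 0.14·2.011 = R0.28154.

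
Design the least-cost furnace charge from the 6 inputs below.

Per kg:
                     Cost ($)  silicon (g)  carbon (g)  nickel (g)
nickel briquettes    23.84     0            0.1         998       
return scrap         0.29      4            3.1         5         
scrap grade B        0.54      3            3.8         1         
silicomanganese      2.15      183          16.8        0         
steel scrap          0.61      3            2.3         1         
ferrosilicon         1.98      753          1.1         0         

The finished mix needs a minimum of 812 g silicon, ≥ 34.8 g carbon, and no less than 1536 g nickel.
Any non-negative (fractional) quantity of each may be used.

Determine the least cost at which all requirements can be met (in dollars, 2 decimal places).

Set it up as a linear program. Let x1 = kg of nickel briquettes, x2 = kg of return scrap, x3 = kg of scrap grade B, x4 = kg of silicomanganese, x5 = kg of steel scrap, x6 = kg of ferrosilicon.
min 23.84x1 + 0.29x2 + 0.54x3 + 2.15x4 + 0.61x5 + 1.98x6 subject to:
  4x2 + 3x3 + 183x4 + 3x5 + 753x6 ≥ 812   (silicon)
  0.1x1 + 3.1x2 + 3.8x3 + 16.8x4 + 2.3x5 + 1.1x6 ≥ 34.8   (carbon)
  998x1 + 5x2 + 1x3 + 1x5 ≥ 1536   (nickel)
  x1, x2, x3, x4, x5, x6 ≥ 0.
The cheapest feasible vertex uses only nickel briquettes, return scrap, ferrosilicon; scrap grade B, silicomanganese, steel scrap are not used. Binding constraints: silicon, carbon, nickel.
That vertex is x1 = 1.485, x2 = 10.82, x6 = 1.021.
Objective = 23.84·1.485 + 0.29·10.82 + 1.98·1.021 = 40.5618.

$40.56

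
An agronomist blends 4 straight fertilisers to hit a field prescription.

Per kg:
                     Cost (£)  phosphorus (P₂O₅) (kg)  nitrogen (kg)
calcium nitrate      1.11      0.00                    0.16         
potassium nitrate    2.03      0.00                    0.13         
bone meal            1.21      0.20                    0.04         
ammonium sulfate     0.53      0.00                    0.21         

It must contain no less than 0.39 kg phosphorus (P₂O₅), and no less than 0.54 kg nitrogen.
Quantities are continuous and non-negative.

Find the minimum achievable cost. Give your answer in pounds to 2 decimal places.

£3.53

Treat it as an LP. Let x1 = kg of calcium nitrate, x2 = kg of potassium nitrate, x3 = kg of bone meal, x4 = kg of ammonium sulfate.
Minimize 1.11x1 + 2.03x2 + 1.21x3 + 0.53x4 s.t.:
  0.2x3 ≥ 0.39   (phosphorus (P₂O₅))
  0.16x1 + 0.13x2 + 0.04x3 + 0.21x4 ≥ 0.54   (nitrogen)
  x1, x2, x3, x4 ≥ 0.
The optimal basis is {bone meal, ammonium sulfate}; calcium nitrate, potassium nitrate drop out. There the phosphorus (P₂O₅) and nitrogen constraints are tight.
Solving gives x3 = 1.95, x4 = 2.2.
Hence cost = 1.21·1.95 + 0.53·2.2 = £3.5255.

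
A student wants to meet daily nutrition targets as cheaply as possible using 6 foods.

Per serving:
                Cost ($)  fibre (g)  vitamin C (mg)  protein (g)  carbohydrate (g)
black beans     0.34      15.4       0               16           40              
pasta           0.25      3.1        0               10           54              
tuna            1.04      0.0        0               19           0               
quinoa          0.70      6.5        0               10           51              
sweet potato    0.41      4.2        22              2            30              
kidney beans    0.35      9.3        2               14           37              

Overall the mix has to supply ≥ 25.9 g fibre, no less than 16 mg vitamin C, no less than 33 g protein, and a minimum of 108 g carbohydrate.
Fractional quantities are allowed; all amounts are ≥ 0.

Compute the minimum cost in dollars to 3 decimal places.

Set it up as a linear program. Let x1 = servings of black beans, x2 = servings of pasta, x3 = servings of tuna, x4 = servings of quinoa, x5 = servings of sweet potato, x6 = servings of kidney beans.
Minimize 0.34x1 + 0.25x2 + 1.04x3 + 0.7x4 + 0.41x5 + 0.35x6 with:
  15.4x1 + 3.1x2 + 6.5x4 + 4.2x5 + 9.3x6 ≥ 25.9   (fibre)
  22x5 + 2x6 ≥ 16   (vitamin C)
  16x1 + 10x2 + 19x3 + 10x4 + 2x5 + 14x6 ≥ 33   (protein)
  40x1 + 54x2 + 51x4 + 30x5 + 37x6 ≥ 108   (carbohydrate)
  x1, x2, x3, x4, x5, x6 ≥ 0.
At the optimum only black beans, pasta, sweet potato are positive (tuna, quinoa, kidney beans = 0). Binding constraints: vitamin C, protein, carbohydrate.
Solving gives x1 = 1.814, x2 = 0.2524, x5 = 0.7273.
Objective = 0.34·1.814 + 0.25·0.2524 + 0.41·0.7273 = 0.97805.

$0.978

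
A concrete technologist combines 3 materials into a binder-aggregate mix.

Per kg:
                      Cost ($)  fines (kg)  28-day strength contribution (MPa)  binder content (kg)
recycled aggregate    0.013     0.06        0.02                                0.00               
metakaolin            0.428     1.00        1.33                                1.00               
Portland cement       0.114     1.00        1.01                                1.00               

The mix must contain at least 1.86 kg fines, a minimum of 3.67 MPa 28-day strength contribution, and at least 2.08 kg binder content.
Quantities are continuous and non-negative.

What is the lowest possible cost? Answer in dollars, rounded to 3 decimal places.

Set it up as a linear program. Let x1 = kg of recycled aggregate, x2 = kg of metakaolin, x3 = kg of Portland cement.
min 0.013x1 + 0.428x2 + 0.114x3 subject to:
  0.06x1 + 1x2 + 1x3 ≥ 1.86   (fines)
  0.02x1 + 1.33x2 + 1.01x3 ≥ 3.67   (28-day strength contribution)
  1x2 + 1x3 ≥ 2.08   (binder content)
  x1, x2, x3 ≥ 0.
The optimal basis is {Portland cement}; recycled aggregate, metakaolin drop out. There the 28-day strength contribution constraint is tight.
So Portland cement = 3.634 kg.
Cost = 0.114·3.634 = 0.41428.

$0.414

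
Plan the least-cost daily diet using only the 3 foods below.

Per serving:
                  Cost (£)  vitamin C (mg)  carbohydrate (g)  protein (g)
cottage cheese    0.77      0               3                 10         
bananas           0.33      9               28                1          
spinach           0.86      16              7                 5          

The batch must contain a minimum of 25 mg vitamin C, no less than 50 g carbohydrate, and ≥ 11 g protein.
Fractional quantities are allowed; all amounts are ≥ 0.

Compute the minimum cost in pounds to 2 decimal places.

£1.55

Let x1 = servings of cottage cheese, x2 = servings of bananas, x3 = servings of spinach.
min 0.77x1 + 0.33x2 + 0.86x3 subject to:
  9x2 + 16x3 ≥ 25   (vitamin C)
  3x1 + 28x2 + 7x3 ≥ 50   (carbohydrate)
  10x1 + 1x2 + 5x3 ≥ 11   (protein)
  x1, x2, x3 ≥ 0.
The cheapest feasible vertex uses only cottage cheese, bananas; spinach is not used. There the vitamin C and protein constraints are tight.
So cottage cheese = 0.8222 servings, bananas = 2.778 servings.
Objective = 0.77·0.8222 + 0.33·2.778 = 1.5498.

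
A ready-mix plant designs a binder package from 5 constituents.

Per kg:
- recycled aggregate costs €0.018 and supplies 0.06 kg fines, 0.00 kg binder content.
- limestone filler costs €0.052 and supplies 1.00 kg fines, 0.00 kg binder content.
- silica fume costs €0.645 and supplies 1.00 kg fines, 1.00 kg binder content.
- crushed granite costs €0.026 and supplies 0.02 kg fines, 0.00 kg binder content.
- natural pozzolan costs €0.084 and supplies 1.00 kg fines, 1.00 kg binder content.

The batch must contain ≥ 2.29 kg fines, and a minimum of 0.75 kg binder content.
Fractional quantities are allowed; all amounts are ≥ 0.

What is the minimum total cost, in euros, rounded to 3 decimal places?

Set it up as a linear program. Let x1 = kg of recycled aggregate, x2 = kg of limestone filler, x3 = kg of silica fume, x4 = kg of crushed granite, x5 = kg of natural pozzolan.
Minimise 0.018x1 + 0.052x2 + 0.645x3 + 0.026x4 + 0.084x5 with:
  0.06x1 + 1x2 + 1x3 + 0.02x4 + 1x5 ≥ 2.29   (fines)
  1x3 + 1x5 ≥ 0.75   (binder content)
  x1, x2, x3, x4, x5 ≥ 0.
The optimal basis is {limestone filler, natural pozzolan}; recycled aggregate, silica fume, crushed granite drop out. Binding constraints: fines and binder content.
Optimal quantities: limestone filler = 1.54 kg, natural pozzolan = 0.75 kg.
Objective = 0.052·1.54 + 0.084·0.75 = 0.14308.

€0.143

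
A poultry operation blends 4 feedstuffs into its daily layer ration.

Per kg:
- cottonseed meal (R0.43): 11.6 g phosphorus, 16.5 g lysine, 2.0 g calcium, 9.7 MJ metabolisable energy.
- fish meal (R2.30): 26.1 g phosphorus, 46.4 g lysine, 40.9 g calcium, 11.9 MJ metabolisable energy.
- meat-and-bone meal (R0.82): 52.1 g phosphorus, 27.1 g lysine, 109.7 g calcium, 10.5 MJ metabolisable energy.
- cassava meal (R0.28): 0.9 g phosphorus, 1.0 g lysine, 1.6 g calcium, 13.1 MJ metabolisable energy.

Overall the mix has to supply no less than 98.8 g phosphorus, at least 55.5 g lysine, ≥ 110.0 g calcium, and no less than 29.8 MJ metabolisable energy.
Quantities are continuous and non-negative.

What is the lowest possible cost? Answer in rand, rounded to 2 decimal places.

R1.79

Let x1 = kg of cottonseed meal, x2 = kg of fish meal, x3 = kg of meat-and-bone meal, x4 = kg of cassava meal.
Minimize 0.43x1 + 2.3x2 + 0.82x3 + 0.28x4 s.t.:
  11.6x1 + 26.1x2 + 52.1x3 + 0.9x4 ≥ 98.8   (phosphorus)
  16.5x1 + 46.4x2 + 27.1x3 + 1x4 ≥ 55.5   (lysine)
  2x1 + 40.9x2 + 109.7x3 + 1.6x4 ≥ 110   (calcium)
  9.7x1 + 11.9x2 + 10.5x3 + 13.1x4 ≥ 29.8   (metabolisable energy)
  x1, x2, x3, x4 ≥ 0.
The optimal basis is {cottonseed meal, meat-and-bone meal, cassava meal}; fish meal drops out. Binding constraints: phosphorus, lysine, metabolisable energy.
That vertex is x1 = 0.3642, x3 = 1.806, x4 = 0.5579.
Cost = 0.43·0.3642 + 0.82·1.806 + 0.28·0.5579 = 1.7937.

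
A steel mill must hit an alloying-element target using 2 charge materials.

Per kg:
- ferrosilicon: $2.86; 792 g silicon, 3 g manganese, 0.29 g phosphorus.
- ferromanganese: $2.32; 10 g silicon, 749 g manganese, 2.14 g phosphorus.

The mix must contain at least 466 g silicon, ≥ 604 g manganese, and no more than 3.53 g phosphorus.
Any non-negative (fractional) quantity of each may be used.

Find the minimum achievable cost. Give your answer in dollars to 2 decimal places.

$3.52

Let x1 = kg of ferrosilicon, x2 = kg of ferromanganese.
Minimise 2.86x1 + 2.32x2 with:
  792x1 + 10x2 ≥ 466   (silicon)
  3x1 + 749x2 ≥ 604   (manganese)
  0.29x1 + 2.14x2 ≤ 3.53   (phosphorus)
  x1, x2 ≥ 0.
Both inputs are positive at the optimum. Binding constraints: silicon and manganese.
So ferrosilicon = 0.5782 kg, ferromanganese = 0.8041 kg.
Objective = 2.86·0.5782 + 2.32·0.8041 = 3.5192.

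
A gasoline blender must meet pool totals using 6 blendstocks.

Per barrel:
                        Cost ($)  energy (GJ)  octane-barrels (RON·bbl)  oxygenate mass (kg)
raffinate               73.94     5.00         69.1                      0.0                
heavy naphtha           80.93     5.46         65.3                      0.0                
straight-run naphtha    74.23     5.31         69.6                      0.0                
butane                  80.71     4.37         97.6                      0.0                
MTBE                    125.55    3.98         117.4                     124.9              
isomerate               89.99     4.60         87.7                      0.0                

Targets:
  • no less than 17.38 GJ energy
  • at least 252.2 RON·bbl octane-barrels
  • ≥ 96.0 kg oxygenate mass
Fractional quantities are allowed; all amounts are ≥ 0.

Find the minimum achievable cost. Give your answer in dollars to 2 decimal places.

$296.70

This is a linear program. Let x1 = barrels of raffinate, x2 = barrels of heavy naphtha, x3 = barrels of straight-run naphtha, x4 = barrels of butane, x5 = barrels of MTBE, x6 = barrels of isomerate.
min 73.94x1 + 80.93x2 + 74.23x3 + 80.71x4 + 125.55x5 + 89.99x6 s.t.:
  5x1 + 5.46x2 + 5.31x3 + 4.37x4 + 3.98x5 + 4.6x6 ≥ 17.38   (energy)
  69.1x1 + 65.3x2 + 69.6x3 + 97.6x4 + 117.4x5 + 87.7x6 ≥ 252.2   (octane-barrels)
  124.9x5 ≥ 96   (oxygenate mass)
  x1, x2, x3, x4, x5, x6 ≥ 0.
The cheapest feasible vertex uses only straight-run naphtha, MTBE; raffinate, heavy naphtha, butane, isomerate are not used. Binding constraints: energy and oxygenate mass.
Solving gives x3 = 2.697, x5 = 0.7686.
Cost = 74.23·2.697 + 125.55·0.7686 = 296.6960.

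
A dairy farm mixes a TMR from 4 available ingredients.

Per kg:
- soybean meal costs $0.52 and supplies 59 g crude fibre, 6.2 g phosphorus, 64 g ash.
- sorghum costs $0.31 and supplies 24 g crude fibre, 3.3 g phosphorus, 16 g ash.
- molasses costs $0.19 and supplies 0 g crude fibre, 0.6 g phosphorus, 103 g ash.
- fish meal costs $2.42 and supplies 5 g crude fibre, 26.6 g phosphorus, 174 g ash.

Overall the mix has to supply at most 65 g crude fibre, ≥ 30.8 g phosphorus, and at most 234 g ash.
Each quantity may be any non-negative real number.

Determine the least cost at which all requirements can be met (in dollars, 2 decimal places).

Treat it as an LP. Let x1 = kg of soybean meal, x2 = kg of sorghum, x3 = kg of molasses, x4 = kg of fish meal.
Minimize 0.52x1 + 0.31x2 + 0.19x3 + 2.42x4 subject to:
  59x1 + 24x2 + 5x4 ≤ 65   (crude fibre)
  6.2x1 + 3.3x2 + 0.6x3 + 26.6x4 ≥ 30.8   (phosphorus)
  64x1 + 16x2 + 103x3 + 174x4 ≤ 234   (ash)
  x1, x2, x3, x4 ≥ 0.
The cheapest feasible vertex uses only soybean meal, fish meal; sorghum, molasses are not used. The crude fibre and phosphorus requirements are met with equality.
Solving gives x1 = 1.024, x4 = 0.9193.
Cost = 0.52·1.024 + 2.42·0.9193 = 2.7572.

$2.76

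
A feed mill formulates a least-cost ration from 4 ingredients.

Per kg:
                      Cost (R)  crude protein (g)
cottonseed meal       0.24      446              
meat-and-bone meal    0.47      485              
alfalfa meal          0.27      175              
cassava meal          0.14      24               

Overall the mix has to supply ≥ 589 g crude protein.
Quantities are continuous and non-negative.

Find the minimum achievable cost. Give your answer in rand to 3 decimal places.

R0.317

This is a linear program. Let x1 = kg of cottonseed meal, x2 = kg of meat-and-bone meal, x3 = kg of alfalfa meal, x4 = kg of cassava meal.
Minimise 0.24x1 + 0.47x2 + 0.27x3 + 0.14x4 s.t.:
  446x1 + 485x2 + 175x3 + 24x4 ≥ 589   (crude protein)
  x1, x2, x3, x4 ≥ 0.
The optimal basis is {cottonseed meal}; meat-and-bone meal, alfalfa meal, cassava meal drop out. The crude protein requirement is met with equality.
That vertex is x1 = 1.321.
Objective = 0.24·1.321 = 0.31704.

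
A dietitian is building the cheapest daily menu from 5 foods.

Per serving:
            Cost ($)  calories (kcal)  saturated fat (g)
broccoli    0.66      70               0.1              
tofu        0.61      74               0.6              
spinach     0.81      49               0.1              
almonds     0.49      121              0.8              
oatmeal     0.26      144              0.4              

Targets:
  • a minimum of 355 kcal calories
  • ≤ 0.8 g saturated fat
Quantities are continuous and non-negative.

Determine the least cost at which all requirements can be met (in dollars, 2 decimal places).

$1.69

Let x1 = servings of broccoli, x2 = servings of tofu, x3 = servings of spinach, x4 = servings of almonds, x5 = servings of oatmeal.
min 0.66x1 + 0.61x2 + 0.81x3 + 0.49x4 + 0.26x5 with:
  70x1 + 74x2 + 49x3 + 121x4 + 144x5 ≥ 355   (calories)
  0.1x1 + 0.6x2 + 0.1x3 + 0.8x4 + 0.4x5 ≤ 0.8   (saturated fat)
  x1, x2, x3, x4, x5 ≥ 0.
At the optimum only broccoli, oatmeal are positive (tofu, spinach, almonds = 0). The calories and saturated fat requirements are met with equality.
So broccoli = 1.971 servings, oatmeal = 1.507 servings.
Total cost: 0.66·1.971 + 0.26·1.507 = 1.6927.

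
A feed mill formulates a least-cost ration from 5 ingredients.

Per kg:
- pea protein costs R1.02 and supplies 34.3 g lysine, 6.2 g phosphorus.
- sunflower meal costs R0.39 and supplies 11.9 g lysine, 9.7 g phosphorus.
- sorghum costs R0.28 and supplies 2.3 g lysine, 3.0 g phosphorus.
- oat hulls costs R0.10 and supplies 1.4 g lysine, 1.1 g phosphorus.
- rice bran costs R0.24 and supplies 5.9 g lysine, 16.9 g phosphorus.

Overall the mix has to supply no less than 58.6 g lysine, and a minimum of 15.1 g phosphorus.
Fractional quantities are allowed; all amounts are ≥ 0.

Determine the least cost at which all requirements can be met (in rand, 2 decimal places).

Let x1 = kg of pea protein, x2 = kg of sunflower meal, x3 = kg of sorghum, x4 = kg of oat hulls, x5 = kg of rice bran.
Minimize 1.02x1 + 0.39x2 + 0.28x3 + 0.1x4 + 0.24x5 with:
  34.3x1 + 11.9x2 + 2.3x3 + 1.4x4 + 5.9x5 ≥ 58.6   (lysine)
  6.2x1 + 9.7x2 + 3x3 + 1.1x4 + 16.9x5 ≥ 15.1   (phosphorus)
  x1, x2, x3, x4, x5 ≥ 0.
The cheapest feasible vertex uses only pea protein, rice bran; sunflower meal, sorghum, oat hulls are not used. There the lysine and phosphorus constraints are tight.
Optimal quantities: pea protein = 1.659 kg, rice bran = 0.2847 kg.
Total cost: 1.02·1.659 + 0.24·0.2847 = 1.7605.

R1.76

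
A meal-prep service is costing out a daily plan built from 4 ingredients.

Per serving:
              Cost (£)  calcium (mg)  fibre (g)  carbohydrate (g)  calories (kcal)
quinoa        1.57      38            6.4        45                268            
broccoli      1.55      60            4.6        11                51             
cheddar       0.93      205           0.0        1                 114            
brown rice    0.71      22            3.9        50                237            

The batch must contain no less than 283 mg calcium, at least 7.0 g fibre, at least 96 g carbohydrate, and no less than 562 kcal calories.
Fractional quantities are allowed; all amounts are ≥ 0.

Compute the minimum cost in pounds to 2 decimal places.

Let x1 = servings of quinoa, x2 = servings of broccoli, x3 = servings of cheddar, x4 = servings of brown rice.
Minimize 1.57x1 + 1.55x2 + 0.93x3 + 0.71x4 s.t.:
  38x1 + 60x2 + 205x3 + 22x4 ≥ 283   (calcium)
  6.4x1 + 4.6x2 + 3.9x4 ≥ 7   (fibre)
  45x1 + 11x2 + 1x3 + 50x4 ≥ 96   (carbohydrate)
  268x1 + 51x2 + 114x3 + 237x4 ≥ 562   (calories)
  x1, x2, x3, x4 ≥ 0.
The optimal basis is {cheddar, brown rice}; quinoa, broccoli drop out. There the calcium and carbohydrate constraints are tight.
Solving gives x3 = 1.177, x4 = 1.896.
Cost = 0.93·1.177 + 0.71·1.896 = 2.4408.

£2.44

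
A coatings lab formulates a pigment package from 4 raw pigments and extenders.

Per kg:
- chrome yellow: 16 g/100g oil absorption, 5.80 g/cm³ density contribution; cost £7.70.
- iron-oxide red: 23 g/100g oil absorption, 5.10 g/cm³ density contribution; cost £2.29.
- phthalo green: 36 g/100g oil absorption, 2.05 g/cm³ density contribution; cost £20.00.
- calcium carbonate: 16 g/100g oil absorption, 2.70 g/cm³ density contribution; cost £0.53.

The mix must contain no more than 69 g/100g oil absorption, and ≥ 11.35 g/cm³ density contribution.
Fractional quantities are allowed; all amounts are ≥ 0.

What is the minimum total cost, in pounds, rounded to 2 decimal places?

Let x1 = kg of chrome yellow, x2 = kg of iron-oxide red, x3 = kg of phthalo green, x4 = kg of calcium carbonate.
Minimise 7.7x1 + 2.29x2 + 20x3 + 0.53x4 with:
  16x1 + 23x2 + 36x3 + 16x4 ≤ 69   (oil absorption)
  5.8x1 + 5.1x2 + 2.05x3 + 2.7x4 ≥ 11.35   (density contribution)
  x1, x2, x3, x4 ≥ 0.
At the optimum only calcium carbonate is positive (chrome yellow, iron-oxide red, phthalo green = 0). There the density contribution constraint is tight.
So calcium carbonate = 4.204 kg.
Total cost: 0.53·4.204 = 2.2281.

£2.23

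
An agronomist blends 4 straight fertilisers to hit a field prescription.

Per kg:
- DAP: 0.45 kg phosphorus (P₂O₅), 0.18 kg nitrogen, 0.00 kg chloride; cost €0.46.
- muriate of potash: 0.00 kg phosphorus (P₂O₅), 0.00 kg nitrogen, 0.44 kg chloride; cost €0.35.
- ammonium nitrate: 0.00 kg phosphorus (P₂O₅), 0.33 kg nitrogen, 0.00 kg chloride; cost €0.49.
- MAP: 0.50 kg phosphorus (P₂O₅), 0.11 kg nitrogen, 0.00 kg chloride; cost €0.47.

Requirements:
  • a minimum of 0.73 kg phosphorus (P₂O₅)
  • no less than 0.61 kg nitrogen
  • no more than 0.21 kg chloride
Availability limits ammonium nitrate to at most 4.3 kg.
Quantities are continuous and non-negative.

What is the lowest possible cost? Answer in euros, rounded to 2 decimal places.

€1.22

Treat it as an LP. Let x1 = kg of DAP, x2 = kg of muriate of potash, x3 = kg of ammonium nitrate, x4 = kg of MAP.
min 0.46x1 + 0.35x2 + 0.49x3 + 0.47x4 subject to:
  0.45x1 + 0.5x4 ≥ 0.73   (phosphorus (P₂O₅))
  0.18x1 + 0.33x3 + 0.11x4 ≥ 0.61   (nitrogen)
  0.44x2 ≤ 0.21   (chloride)
  x3 ≤ 4.3
  x1, x2, x3, x4 ≥ 0.
The minimum-cost mix takes nothing from muriate of potash, MAP — only DAP, ammonium nitrate. There the phosphorus (P₂O₅) and nitrogen constraints are tight.
Solving gives x1 = 1.622, x3 = 0.9636.
Cost = 0.46·1.622 + 0.49·0.9636 = 1.2183.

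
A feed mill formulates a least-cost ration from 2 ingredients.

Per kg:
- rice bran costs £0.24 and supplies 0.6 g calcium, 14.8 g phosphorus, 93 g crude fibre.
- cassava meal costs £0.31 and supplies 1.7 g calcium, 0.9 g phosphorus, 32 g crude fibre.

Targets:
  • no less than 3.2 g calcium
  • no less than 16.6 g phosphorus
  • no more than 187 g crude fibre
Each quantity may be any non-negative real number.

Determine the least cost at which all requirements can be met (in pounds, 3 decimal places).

Set it up as a linear program. Let x1 = kg of rice bran, x2 = kg of cassava meal.
Minimise 0.24x1 + 0.31x2 s.t.:
  0.6x1 + 1.7x2 ≥ 3.2   (calcium)
  14.8x1 + 0.9x2 ≥ 16.6   (phosphorus)
  93x1 + 32x2 ≤ 187   (crude fibre)
  x1, x2 ≥ 0.
Both inputs are positive at the optimum. The calcium and phosphorus requirements are met with equality.
Optimal quantities: rice bran = 1.029 kg, cassava meal = 1.519 kg.
Hence cost = 0.24·1.029 + 0.31·1.519 = £0.71785.

£0.718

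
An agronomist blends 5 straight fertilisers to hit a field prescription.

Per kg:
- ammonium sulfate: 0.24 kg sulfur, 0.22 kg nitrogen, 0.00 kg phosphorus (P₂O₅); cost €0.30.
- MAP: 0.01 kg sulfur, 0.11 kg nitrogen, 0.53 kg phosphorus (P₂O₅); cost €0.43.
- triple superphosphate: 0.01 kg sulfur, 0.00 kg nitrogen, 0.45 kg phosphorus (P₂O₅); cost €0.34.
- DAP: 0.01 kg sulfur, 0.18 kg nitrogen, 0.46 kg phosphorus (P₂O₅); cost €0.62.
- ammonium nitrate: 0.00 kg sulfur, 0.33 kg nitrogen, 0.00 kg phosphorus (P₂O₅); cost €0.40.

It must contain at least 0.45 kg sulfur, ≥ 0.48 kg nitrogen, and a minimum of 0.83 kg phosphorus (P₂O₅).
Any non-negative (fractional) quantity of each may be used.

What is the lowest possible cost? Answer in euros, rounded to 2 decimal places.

€1.19

Let x1 = kg of ammonium sulfate, x2 = kg of MAP, x3 = kg of triple superphosphate, x4 = kg of DAP, x5 = kg of ammonium nitrate.
Minimise 0.3x1 + 0.43x2 + 0.34x3 + 0.62x4 + 0.4x5 with:
  0.24x1 + 0.01x2 + 0.01x3 + 0.01x4 ≥ 0.45   (sulfur)
  0.22x1 + 0.11x2 + 0.18x4 + 0.33x5 ≥ 0.48   (nitrogen)
  0.53x2 + 0.45x3 + 0.46x4 ≥ 0.83   (phosphorus (P₂O₅))
  x1, x2, x3, x4, x5 ≥ 0.
The cheapest feasible vertex uses only ammonium sulfate, MAP, triple superphosphate; DAP, ammonium nitrate are not used. There the sulfur, nitrogen, phosphorus (P₂O₅) constraints are tight.
That vertex is x1 = 1.804, x2 = 0.7561, x3 = 0.9539.
Hence cost = 0.3·1.804 + 0.43·0.7561 + 0.34·0.9539 = €1.1906.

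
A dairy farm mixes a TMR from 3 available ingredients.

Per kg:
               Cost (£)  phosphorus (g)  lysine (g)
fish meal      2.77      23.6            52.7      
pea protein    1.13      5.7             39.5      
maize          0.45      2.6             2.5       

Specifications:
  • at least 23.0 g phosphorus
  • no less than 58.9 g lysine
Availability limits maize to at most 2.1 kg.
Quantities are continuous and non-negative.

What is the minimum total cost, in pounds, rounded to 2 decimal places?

£2.83

Set it up as a linear program. Let x1 = kg of fish meal, x2 = kg of pea protein, x3 = kg of maize.
Minimise 2.77x1 + 1.13x2 + 0.45x3 s.t.:
  23.6x1 + 5.7x2 + 2.6x3 ≥ 23   (phosphorus)
  52.7x1 + 39.5x2 + 2.5x3 ≥ 58.9   (lysine)
  x3 ≤ 2.1
  x1, x2, x3 ≥ 0.
The optimal basis is {fish meal, pea protein}; maize drops out. The phosphorus and lysine requirements are met with equality.
That vertex is x1 = 0.9066, x2 = 0.2816.
Hence cost = 2.77·0.9066 + 1.13·0.2816 = £2.8295.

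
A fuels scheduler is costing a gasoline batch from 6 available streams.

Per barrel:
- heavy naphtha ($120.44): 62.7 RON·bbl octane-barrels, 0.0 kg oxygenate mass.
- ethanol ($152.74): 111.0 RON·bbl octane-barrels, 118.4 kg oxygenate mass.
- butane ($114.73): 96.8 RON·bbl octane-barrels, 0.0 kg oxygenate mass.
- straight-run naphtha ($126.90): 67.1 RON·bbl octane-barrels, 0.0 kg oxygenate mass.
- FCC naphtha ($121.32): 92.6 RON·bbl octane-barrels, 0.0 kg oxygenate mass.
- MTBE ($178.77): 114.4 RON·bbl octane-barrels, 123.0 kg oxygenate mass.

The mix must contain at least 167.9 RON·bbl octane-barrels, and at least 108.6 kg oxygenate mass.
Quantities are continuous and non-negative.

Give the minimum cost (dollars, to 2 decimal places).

Let x1 = barrels of heavy naphtha, x2 = barrels of ethanol, x3 = barrels of butane, x4 = barrels of straight-run naphtha, x5 = barrels of FCC naphtha, x6 = barrels of MTBE.
Minimise 120.44x1 + 152.74x2 + 114.73x3 + 126.9x4 + 121.32x5 + 178.77x6 subject to:
  62.7x1 + 111x2 + 96.8x3 + 67.1x4 + 92.6x5 + 114.4x6 ≥ 167.9   (octane-barrels)
  118.4x2 + 123x6 ≥ 108.6   (oxygenate mass)
  x1, x2, x3, x4, x5, x6 ≥ 0.
The minimum-cost mix takes nothing from heavy naphtha, straight-run naphtha, FCC naphtha, MTBE — only ethanol, butane. Binding constraints: octane-barrels and oxygenate mass.
That vertex is x2 = 0.91723, x3 = 0.68272.
Cost = 152.74·0.91723 + 114.73·0.68272 = 218.4262.

$218.43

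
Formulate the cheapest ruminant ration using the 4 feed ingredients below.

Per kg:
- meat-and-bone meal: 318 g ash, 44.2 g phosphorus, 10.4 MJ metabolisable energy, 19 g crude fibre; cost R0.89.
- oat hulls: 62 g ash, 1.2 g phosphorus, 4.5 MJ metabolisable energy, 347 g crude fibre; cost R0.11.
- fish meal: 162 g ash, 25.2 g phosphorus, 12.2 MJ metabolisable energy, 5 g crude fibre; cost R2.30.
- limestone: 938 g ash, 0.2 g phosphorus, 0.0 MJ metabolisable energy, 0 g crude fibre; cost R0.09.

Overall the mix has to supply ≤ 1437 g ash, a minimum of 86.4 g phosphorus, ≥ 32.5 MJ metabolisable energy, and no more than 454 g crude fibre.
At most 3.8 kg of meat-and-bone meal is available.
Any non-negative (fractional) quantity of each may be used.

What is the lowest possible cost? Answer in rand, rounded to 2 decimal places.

R2.46

Let x1 = kg of meat-and-bone meal, x2 = kg of oat hulls, x3 = kg of fish meal, x4 = kg of limestone.
Minimise 0.89x1 + 0.11x2 + 2.3x3 + 0.09x4 subject to:
  318x1 + 62x2 + 162x3 + 938x4 ≤ 1437   (ash)
  44.2x1 + 1.2x2 + 25.2x3 + 0.2x4 ≥ 86.4   (phosphorus)
  10.4x1 + 4.5x2 + 12.2x3 ≥ 32.5   (metabolisable energy)
  19x1 + 347x2 + 5x3 ≤ 454   (crude fibre)
  x1 ≤ 3.8
  x1, x2, x3, x4 ≥ 0.
The minimum-cost mix takes nothing from fish meal, limestone — only meat-and-bone meal, oat hulls. The metabolisable energy and crude fibre requirements are met with equality.
That vertex is x1 = 2.621, x2 = 1.165.
Cost = 0.89·2.621 + 0.11·1.165 = 2.4608.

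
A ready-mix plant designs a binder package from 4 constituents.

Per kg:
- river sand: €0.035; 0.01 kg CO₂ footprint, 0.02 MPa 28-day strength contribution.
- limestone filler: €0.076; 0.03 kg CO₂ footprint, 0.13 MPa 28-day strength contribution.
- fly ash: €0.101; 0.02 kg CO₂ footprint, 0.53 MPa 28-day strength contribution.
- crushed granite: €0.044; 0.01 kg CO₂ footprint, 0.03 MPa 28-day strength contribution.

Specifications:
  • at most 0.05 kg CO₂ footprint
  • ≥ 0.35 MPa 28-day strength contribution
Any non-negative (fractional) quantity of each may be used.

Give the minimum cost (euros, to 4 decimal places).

€0.0667

Let x1 = kg of river sand, x2 = kg of limestone filler, x3 = kg of fly ash, x4 = kg of crushed granite.
Minimise 0.035x1 + 0.076x2 + 0.101x3 + 0.044x4 with:
  0.01x1 + 0.03x2 + 0.02x3 + 0.01x4 ≤ 0.05   (CO₂ footprint)
  0.02x1 + 0.13x2 + 0.53x3 + 0.03x4 ≥ 0.35   (28-day strength contribution)
  x1, x2, x3, x4 ≥ 0.
The optimal basis is {fly ash}; river sand, limestone filler, crushed granite drop out. Binding constraint: 28-day strength contribution.
Optimal quantities: fly ash = 0.6604 kg.
Objective = 0.101·0.6604 = 0.066700.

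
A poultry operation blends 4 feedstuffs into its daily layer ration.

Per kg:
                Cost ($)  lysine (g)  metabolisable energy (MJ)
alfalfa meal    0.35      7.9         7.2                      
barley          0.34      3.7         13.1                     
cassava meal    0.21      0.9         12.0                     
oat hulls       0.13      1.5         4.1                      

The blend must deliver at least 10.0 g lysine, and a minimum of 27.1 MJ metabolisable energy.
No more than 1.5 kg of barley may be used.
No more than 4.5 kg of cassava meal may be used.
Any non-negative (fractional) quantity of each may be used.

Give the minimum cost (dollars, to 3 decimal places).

$0.717

Treat it as an LP. Let x1 = kg of alfalfa meal, x2 = kg of barley, x3 = kg of cassava meal, x4 = kg of oat hulls.
Minimize 0.35x1 + 0.34x2 + 0.21x3 + 0.13x4 s.t.:
  7.9x1 + 3.7x2 + 0.9x3 + 1.5x4 ≥ 10   (lysine)
  7.2x1 + 13.1x2 + 12x3 + 4.1x4 ≥ 27.1   (metabolisable energy)
  x2 ≤ 1.5
  x3 ≤ 4.5
  x1, x2, x3, x4 ≥ 0.
At the optimum only alfalfa meal, cassava meal are positive (barley, oat hulls = 0). There the lysine and metabolisable energy constraints are tight.
Optimal quantities: alfalfa meal = 1.083 kg, cassava meal = 1.609 kg.
Cost = 0.35·1.083 + 0.21·1.609 = 0.71694.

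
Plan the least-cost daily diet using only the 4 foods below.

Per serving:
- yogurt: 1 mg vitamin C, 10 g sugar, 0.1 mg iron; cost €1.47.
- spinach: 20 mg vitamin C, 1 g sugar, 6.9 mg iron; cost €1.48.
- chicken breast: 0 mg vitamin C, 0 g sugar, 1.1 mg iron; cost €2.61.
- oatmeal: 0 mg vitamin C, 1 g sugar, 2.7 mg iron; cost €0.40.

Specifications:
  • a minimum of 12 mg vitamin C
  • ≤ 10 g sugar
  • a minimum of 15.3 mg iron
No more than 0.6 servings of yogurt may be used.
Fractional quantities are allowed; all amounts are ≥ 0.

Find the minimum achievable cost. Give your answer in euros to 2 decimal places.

€2.54

Set it up as a linear program. Let x1 = servings of yogurt, x2 = servings of spinach, x3 = servings of chicken breast, x4 = servings of oatmeal.
Minimise 1.47x1 + 1.48x2 + 2.61x3 + 0.4x4 with:
  1x1 + 20x2 ≥ 12   (vitamin C)
  10x1 + 1x2 + 1x4 ≤ 10   (sugar)
  0.1x1 + 6.9x2 + 1.1x3 + 2.7x4 ≥ 15.3   (iron)
  x1 ≤ 0.6
  x1, x2, x3, x4 ≥ 0.
At the optimum only spinach, oatmeal are positive (yogurt, chicken breast = 0). There the vitamin C and iron constraints are tight.
That vertex is x2 = 0.6, x4 = 4.133.
Total cost: 1.48·0.6 + 0.4·4.133 = 2.5412.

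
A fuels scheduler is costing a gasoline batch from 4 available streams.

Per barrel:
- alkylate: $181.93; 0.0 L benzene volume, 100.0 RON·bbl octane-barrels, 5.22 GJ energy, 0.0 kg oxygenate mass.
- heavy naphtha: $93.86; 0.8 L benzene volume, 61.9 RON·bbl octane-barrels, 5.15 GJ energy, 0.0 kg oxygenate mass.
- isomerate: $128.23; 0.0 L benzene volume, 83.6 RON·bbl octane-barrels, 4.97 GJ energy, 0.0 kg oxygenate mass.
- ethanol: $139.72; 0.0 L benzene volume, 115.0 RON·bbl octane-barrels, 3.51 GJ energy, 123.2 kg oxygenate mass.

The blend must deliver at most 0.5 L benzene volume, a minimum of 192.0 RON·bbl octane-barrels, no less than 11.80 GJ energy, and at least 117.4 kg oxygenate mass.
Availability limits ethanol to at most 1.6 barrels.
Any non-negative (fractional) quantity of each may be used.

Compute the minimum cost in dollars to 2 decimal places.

$326.91

Treat it as an LP. Let x1 = barrels of alkylate, x2 = barrels of heavy naphtha, x3 = barrels of isomerate, x4 = barrels of ethanol.
Minimise 181.93x1 + 93.86x2 + 128.23x3 + 139.72x4 subject to:
  0.8x2 ≤ 0.5   (benzene volume)
  100x1 + 61.9x2 + 83.6x3 + 115x4 ≥ 192   (octane-barrels)
  5.22x1 + 5.15x2 + 4.97x3 + 3.51x4 ≥ 11.8   (energy)
  123.2x4 ≥ 117.4   (oxygenate mass)
  x4 ≤ 1.6
  x1, x2, x3, x4 ≥ 0.
The optimal basis is {heavy naphtha, isomerate, ethanol}; alkylate drops out. Binding constraints: benzene volume, energy, oxygenate mass.
Solving gives x2 = 0.625, x3 = 1.0536, x4 = 0.95292.
Objective = 93.86·0.625 + 128.23·1.0536 + 139.72·0.95292 = 326.9076.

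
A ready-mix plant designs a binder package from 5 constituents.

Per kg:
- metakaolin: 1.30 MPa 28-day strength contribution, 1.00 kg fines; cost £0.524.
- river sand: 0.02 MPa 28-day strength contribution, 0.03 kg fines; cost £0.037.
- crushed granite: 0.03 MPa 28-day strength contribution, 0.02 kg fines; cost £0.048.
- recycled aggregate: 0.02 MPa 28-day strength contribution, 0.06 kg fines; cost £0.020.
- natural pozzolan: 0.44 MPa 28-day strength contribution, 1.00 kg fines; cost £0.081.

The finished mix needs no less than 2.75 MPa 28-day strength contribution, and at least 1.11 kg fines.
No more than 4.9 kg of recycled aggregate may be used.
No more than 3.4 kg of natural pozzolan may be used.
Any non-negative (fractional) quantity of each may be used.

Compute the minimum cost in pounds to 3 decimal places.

Set it up as a linear program. Let x1 = kg of metakaolin, x2 = kg of river sand, x3 = kg of crushed granite, x4 = kg of recycled aggregate, x5 = kg of natural pozzolan.
min 0.524x1 + 0.037x2 + 0.048x3 + 0.02x4 + 0.081x5 with:
  1.3x1 + 0.02x2 + 0.03x3 + 0.02x4 + 0.44x5 ≥ 2.75   (28-day strength contribution)
  1x1 + 0.03x2 + 0.02x3 + 0.06x4 + 1x5 ≥ 1.11   (fines)
  x4 ≤ 4.9
  x5 ≤ 3.4
  x1, x2, x3, x4, x5 ≥ 0.
The optimal basis is {metakaolin, natural pozzolan}; river sand, crushed granite, recycled aggregate drop out. The 28-day strength contribution and the natural pozzolan cap requirements are met with equality.
That vertex is x1 = 0.9646, x5 = 3.4.
Hence cost = 0.524·0.9646 + 0.081·3.4 = £0.78085.

£0.781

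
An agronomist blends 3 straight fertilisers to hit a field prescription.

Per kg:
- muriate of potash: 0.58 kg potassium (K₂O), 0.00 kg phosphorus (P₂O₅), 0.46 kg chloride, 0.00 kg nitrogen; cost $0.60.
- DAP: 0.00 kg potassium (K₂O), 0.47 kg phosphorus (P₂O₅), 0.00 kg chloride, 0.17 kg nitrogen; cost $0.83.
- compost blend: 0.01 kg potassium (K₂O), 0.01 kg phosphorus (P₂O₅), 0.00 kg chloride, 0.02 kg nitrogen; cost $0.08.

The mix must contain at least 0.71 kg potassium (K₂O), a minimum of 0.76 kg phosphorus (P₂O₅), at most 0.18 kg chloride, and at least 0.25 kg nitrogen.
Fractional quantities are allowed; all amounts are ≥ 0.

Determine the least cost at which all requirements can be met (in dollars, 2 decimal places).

Let x1 = kg of muriate of potash, x2 = kg of DAP, x3 = kg of compost blend.
Minimize 0.6x1 + 0.83x2 + 0.08x3 with:
  0.58x1 + 0.01x3 ≥ 0.71   (potassium (K₂O))
  0.47x2 + 0.01x3 ≥ 0.76   (phosphorus (P₂O₅))
  0.46x1 ≤ 0.18   (chloride)
  0.17x2 + 0.02x3 ≥ 0.25   (nitrogen)
  x1, x2, x3 ≥ 0.
All 3 inputs are positive at the optimum. Binding constraints: potassium (K₂O), phosphorus (P₂O₅), chloride.
That vertex is x1 = 0.3913, x2 = 0.5893, x3 = 48.3.
Cost = 0.6·0.3913 + 0.83·0.5893 + 0.08·48.3 = 4.5879.

$4.59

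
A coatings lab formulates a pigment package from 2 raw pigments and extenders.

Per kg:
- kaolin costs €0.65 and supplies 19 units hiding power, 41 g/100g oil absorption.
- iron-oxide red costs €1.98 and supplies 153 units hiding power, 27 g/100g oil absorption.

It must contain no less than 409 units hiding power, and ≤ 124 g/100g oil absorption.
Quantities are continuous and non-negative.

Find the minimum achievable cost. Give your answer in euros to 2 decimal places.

€5.29

Set it up as a linear program. Let x1 = kg of kaolin, x2 = kg of iron-oxide red.
min 0.65x1 + 1.98x2 with:
  19x1 + 153x2 ≥ 409   (hiding power)
  41x1 + 27x2 ≤ 124   (oil absorption)
  x1, x2 ≥ 0.
At the optimum only iron-oxide red is positive (kaolin = 0). Binding constraint: hiding power.
Optimal quantities: iron-oxide red = 2.673 kg.
Hence cost = 1.98·2.673 = €5.2925.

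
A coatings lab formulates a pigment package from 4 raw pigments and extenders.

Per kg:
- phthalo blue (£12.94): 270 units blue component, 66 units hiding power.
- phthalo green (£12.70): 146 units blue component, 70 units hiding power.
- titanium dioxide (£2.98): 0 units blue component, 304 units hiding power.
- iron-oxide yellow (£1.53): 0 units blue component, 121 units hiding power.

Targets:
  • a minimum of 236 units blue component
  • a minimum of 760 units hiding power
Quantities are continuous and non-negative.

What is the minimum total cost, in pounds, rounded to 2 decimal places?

£18.20

Let x1 = kg of phthalo blue, x2 = kg of phthalo green, x3 = kg of titanium dioxide, x4 = kg of iron-oxide yellow.
Minimize 12.94x1 + 12.7x2 + 2.98x3 + 1.53x4 with:
  270x1 + 146x2 ≥ 236   (blue component)
  66x1 + 70x2 + 304x3 + 121x4 ≥ 760   (hiding power)
  x1, x2, x3, x4 ≥ 0.
The minimum-cost mix takes nothing from phthalo green, iron-oxide yellow — only phthalo blue, titanium dioxide. The blue component and hiding power requirements are met with equality.
Solving gives x1 = 0.874074, x3 = 2.31023.
Cost = 12.94·0.874074 + 2.98·2.31023 = 18.195003.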